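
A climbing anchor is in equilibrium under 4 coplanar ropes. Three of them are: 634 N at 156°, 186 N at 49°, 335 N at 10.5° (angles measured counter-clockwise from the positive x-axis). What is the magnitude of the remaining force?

Sum the known components: ΣF_x = -127.8 N, ΣF_y = 459.3 N.
For equilibrium the remaining force must supply (−ΣF_x, −ΣF_y) = (127.8, -459.3) N.
Magnitude = √((127.8)² + (-459.3)²) = 476.7 N; direction = atan2(-459.3, 127.8) = 285.5°.

F ≈ 477 N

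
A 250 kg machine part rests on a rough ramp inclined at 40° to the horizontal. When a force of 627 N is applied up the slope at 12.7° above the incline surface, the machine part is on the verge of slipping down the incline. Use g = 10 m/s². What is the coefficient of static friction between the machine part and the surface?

μ ≈ 0.560

On the verge of sliding down the incline, friction is at its maximum μN and acts up the slope.
Perpendicular to incline: N = W cos 40° − P sin 12.7° = 1915 − 137.8 = 1777 N.
Along incline: P cos 12.7° + μN = W sin 40° → μ = (W sin 40° − P cos 12.7°) / N = 0.56.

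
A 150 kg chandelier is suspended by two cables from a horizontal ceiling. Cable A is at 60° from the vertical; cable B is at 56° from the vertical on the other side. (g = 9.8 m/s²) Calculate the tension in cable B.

T_B ≈ 1420 N

Angles from the horizontal: cable A is 90° − 60° = 30°, cable B is 90° − 56° = 34°.
Weight W = 150 × 9.8 = 1470 N acts straight down.
Horizontal: T_A cos 30° = T_B cos 34°  →  T_A = 0.9573 T_B.
Vertical: T_A sin 30° + T_B sin 34° = 1470.
Substituting the horizontal relation into the vertical equation gives 1.038 T_B = 1470, so T_B = 1416 N.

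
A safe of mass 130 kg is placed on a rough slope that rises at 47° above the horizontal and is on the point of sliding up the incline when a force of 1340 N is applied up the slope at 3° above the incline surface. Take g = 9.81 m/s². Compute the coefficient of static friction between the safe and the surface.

On the verge of sliding up the incline, friction is at its maximum μN and acts down the slope.
Perpendicular to incline: N = W cos 47° − P sin 3° = 869.8 − 70.13 = 799.6 N.
Along incline: P cos 3° − μN = W sin 47° → μ = −(W sin 47° − P cos 3°) / N = 0.5071.

μ ≈ 0.507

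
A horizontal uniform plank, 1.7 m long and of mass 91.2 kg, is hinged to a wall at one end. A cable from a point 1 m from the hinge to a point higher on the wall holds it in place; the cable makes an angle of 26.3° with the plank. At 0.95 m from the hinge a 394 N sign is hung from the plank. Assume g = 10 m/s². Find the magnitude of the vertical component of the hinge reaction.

|H_y| ≈ 156 N

Take torques about the hinge: T sin 26.3° · 1 = 91.2×10×0.85 + 394×0.95 = 1149.5 N·m.
So T = 1149.5 / (0.4431 × 1) = 2594.4 N.
ΣF_y = 0: H_y = (91.2×10 + 394) − T sin 26.3° = 1306 − 1149.5 = 156.5 N.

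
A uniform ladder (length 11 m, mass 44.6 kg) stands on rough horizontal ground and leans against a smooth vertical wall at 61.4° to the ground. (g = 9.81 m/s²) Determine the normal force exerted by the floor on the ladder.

ΣF_y = 0: N_floor = 44.6×9.81 = 437.53 N.

N_floor ≈ 438 N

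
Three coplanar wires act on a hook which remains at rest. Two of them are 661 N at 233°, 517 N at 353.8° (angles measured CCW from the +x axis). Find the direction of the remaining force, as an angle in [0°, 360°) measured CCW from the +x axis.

θ ≈ 101°

Sum the known components: ΣF_x = 116.2 N, ΣF_y = -583.7 N.
For equilibrium the remaining force must supply (−ΣF_x, −ΣF_y) = (-116.2, 583.7) N.
Magnitude = √((-116.2)² + (583.7)²) = 595.2 N; direction = atan2(583.7, -116.2) = 101.3°.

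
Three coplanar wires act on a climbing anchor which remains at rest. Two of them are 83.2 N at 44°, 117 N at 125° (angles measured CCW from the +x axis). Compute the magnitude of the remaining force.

F ≈ 154 N

Sum the known components: ΣF_x = -7.259 N, ΣF_y = 153.6 N.
For equilibrium the remaining force must supply (−ΣF_x, −ΣF_y) = (7.259, -153.6) N.
Magnitude = √((7.259)² + (-153.6)²) = 153.8 N; direction = atan2(-153.6, 7.259) = 272.7°.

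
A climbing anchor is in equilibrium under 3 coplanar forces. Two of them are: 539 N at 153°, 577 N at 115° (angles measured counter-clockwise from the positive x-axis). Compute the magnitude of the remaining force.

F ≈ 1060 N

Sum the known components: ΣF_x = -724.1 N, ΣF_y = 767.6 N.
For equilibrium the remaining force must supply (−ΣF_x, −ΣF_y) = (724.1, -767.6) N.
Magnitude = √((724.1)² + (-767.6)²) = 1055 N; direction = atan2(-767.6, 724.1) = 313.3°.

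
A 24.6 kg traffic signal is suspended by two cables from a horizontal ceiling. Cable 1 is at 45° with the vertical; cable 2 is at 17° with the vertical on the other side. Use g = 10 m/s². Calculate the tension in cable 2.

Angles from the horizontal: cable 1 is 90° − 45° = 45°, cable 2 is 90° − 17° = 73°.
Weight W = 24.6 × 10 = 246 N acts straight down.
Horizontal: T_1 cos 45° = T_2 cos 73°  →  T_1 = 0.4135 T_2.
Vertical: T_1 sin 45° + T_2 sin 73° = 246.
Substituting the horizontal relation into the vertical equation gives 1.249 T_2 = 246, so T_2 = 197 N.

T_2 ≈ 197 N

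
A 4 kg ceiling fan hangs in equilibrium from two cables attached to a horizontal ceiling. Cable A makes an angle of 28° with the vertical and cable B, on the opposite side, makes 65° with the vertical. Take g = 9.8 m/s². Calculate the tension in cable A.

T_A ≈ 35.6 N

Angles from the horizontal: cable A is 90° − 28° = 62°, cable B is 90° − 65° = 25°.
Weight W = 4 × 9.8 = 39.2 N acts straight down.
Horizontal: T_A cos 62° = T_B cos 25°  →  T_B = 0.518 T_A.
Vertical: T_A sin 62° + T_B sin 25° = 39.2.
Substituting the horizontal relation into the vertical equation gives 1.102 T_A = 39.2, so T_A = 35.58 N.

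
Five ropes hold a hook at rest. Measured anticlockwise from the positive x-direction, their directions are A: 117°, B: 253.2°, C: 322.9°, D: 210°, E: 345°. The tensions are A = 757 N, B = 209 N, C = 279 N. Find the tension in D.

T_D ≈ 352 N

Resolve: ΣF_x = 757 cos 117° + 209 cos 253.2° + 279 cos 322.9° + T_D cos 210° + T_E cos 345° = 0.
        ΣF_y = 757 sin 117° + 209 sin 253.2° + 279 sin 322.9° + T_D sin 210° + T_E sin 345° = 0.
The known terms sum to (-181.6, 306.1) N, so -0.8660 T_D + 0.9659 T_E = 181.6 and -0.5000 T_D − 0.2588 T_E = -306.1.
Solving simultaneously: T_D = 351.7 N, T_E = 503.3 N.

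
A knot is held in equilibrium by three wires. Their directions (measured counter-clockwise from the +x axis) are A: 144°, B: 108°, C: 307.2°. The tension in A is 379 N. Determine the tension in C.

Resolve: ΣF_x = 379 cos 144° + T_B cos 108° + T_C cos 307.2° = 0.
        ΣF_y = 379 sin 144° + T_B sin 108° + T_C sin 307.2° = 0.
The known terms sum to (-306.6, 222.8) N, so -0.3090 T_B + 0.6046 T_C = 306.6 and 0.9511 T_B − 0.7965 T_C = -222.8.
Solving simultaneously: T_B = 333.1 N, T_C = 677.4 N.

T_C ≈ 677 N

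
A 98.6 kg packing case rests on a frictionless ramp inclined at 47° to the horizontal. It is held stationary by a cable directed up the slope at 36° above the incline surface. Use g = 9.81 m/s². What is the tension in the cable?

Take axes along and perpendicular to the incline. Weight components: W sin 47° = 707.4 N down-slope, W cos 47° = 659.7 N into the surface.
Along incline: T cos 36° = W sin 47° → T = 874.4 N.
Perpendicular: N = W cos 47° − T sin 36° = 145.7 N.

T ≈ 874 N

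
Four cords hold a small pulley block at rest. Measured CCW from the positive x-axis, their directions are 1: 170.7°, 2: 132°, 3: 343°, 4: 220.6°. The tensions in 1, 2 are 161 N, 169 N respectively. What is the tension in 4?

Resolve: ΣF_x = 161 cos 170.7° + 169 cos 132° + T_3 cos 343° + T_4 cos 220.6° = 0.
        ΣF_y = 161 sin 170.7° + 169 sin 132° + T_3 sin 343° + T_4 sin 220.6° = 0.
The known terms sum to (-272, 151.6) N, so 0.9563 T_3 − 0.7593 T_4 = 272 and -0.2924 T_3 − 0.6508 T_4 = -151.6.
Solving simultaneously: T_3 = 346 N, T_4 = 77.54 N.

T_4 ≈ 77.5 N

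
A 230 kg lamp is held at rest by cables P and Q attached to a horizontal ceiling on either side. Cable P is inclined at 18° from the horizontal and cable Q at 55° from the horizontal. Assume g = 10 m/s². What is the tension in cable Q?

T_Q ≈ 2290 N

Weight W = 230 × 10 = 2300 N acts straight down.
Horizontal: T_P cos 18° = T_Q cos 55°  →  T_P = 0.6031 T_Q.
Vertical: T_P sin 18° + T_Q sin 55° = 2300.
Substituting the horizontal relation into the vertical equation gives 1.006 T_Q = 2300, so T_Q = 2287 N.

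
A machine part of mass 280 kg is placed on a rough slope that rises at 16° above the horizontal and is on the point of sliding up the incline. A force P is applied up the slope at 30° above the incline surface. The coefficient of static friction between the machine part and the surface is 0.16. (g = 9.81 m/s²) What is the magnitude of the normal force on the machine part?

N ≈ 2020 N

On the verge of sliding up the incline, friction equals μN and acts down the slope.
Perpendicular: N + P sin 30° = W cos 16° = 2640 N.
Along incline: P cos 30° = W sin 16° + μN  with W sin 16° = 757.1 N.
Solving the pair for P and N: P = 1247 N, N = 2017 N (and f = μN = 322.7 N).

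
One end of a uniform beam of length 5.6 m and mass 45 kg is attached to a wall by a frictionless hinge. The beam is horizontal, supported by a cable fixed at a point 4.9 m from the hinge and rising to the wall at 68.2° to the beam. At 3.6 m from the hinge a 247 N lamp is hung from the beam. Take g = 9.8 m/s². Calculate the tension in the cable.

Take torques about the hinge: T sin 68.2° · 4.9 = 45×9.8×2.8 + 247×3.6 = 2124 N·m.
So T = 2124 / (0.9285 × 4.9) = 466.86 N.

T ≈ 467 N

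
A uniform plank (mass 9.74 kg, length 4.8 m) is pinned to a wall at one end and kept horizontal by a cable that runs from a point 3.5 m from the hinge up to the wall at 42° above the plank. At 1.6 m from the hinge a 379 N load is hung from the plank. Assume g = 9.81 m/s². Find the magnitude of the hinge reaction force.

Take torques about the hinge: T sin 42° · 3.5 = 9.74×9.81×2.4 + 379×1.6 = 835.72 N·m.
So T = 835.72 / (0.6691 × 3.5) = 356.85 N.
ΣF_x = 0: H_x = T cos 42° = 265.19 N.
ΣF_y = 0: H_y = (9.74×9.81 + 379) − T sin 42° = 474.55 − 238.78 = 235.77 N.
|H| = √(H_x² + H_y²) = √((265.19)² + (235.77)²) = 354.84 N.

|H| ≈ 355 N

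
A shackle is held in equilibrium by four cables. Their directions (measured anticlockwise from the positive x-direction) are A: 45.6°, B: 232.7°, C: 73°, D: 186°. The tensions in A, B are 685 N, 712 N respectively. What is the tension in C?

T_C ≈ 88.6 N

Resolve: ΣF_x = 685 cos 45.6° + 712 cos 232.7° + T_C cos 73° + T_D cos 186° = 0.
        ΣF_y = 685 sin 45.6° + 712 sin 232.7° + T_C sin 73° + T_D sin 186° = 0.
The known terms sum to (47.81, -76.96) N, so 0.2924 T_C − 0.9945 T_D = -47.81 and 0.9563 T_C − 0.1045 T_D = 76.96.
Solving simultaneously: T_C = 88.58 N, T_D = 74.11 N.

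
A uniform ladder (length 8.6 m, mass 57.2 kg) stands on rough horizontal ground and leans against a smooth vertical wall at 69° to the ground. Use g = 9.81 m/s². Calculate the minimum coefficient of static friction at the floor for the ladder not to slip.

ΣF_y = 0: N_floor = 57.2×9.81 = 561.13 N.
Torques about the foot: N_wall · 8.6 sin 69° = 57.2×9.81×4.3 cos 69° → N_wall = 107.7 N.
ΣF_x = 0: f_floor = N_wall = 107.7 N.
μ_min = f_floor / N_floor = 107.7 / 561.13 = 0.1919.

μ_min ≈ 0.192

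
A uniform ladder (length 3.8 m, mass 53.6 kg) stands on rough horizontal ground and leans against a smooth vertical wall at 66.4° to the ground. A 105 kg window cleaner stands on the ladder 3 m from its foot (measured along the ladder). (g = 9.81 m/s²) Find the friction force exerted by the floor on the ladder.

Torques about the foot: N_wall · 3.8 sin 66.4° = 53.6×9.81×1.9 cos 66.4° + 105×9.81×3 cos 66.4° → N_wall = 470.14 N.
ΣF_x = 0: f_floor = N_wall = 470.14 N.

f ≈ 470 N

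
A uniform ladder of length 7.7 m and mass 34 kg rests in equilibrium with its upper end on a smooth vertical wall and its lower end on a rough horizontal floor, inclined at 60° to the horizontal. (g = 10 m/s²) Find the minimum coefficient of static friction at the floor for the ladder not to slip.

ΣF_y = 0: N_floor = 34×10 = 340 N.
Torques about the foot: N_wall · 7.7 sin 60° = 34×10×3.85 cos 60° → N_wall = 98.15 N.
ΣF_x = 0: f_floor = N_wall = 98.15 N.
μ_min = f_floor / N_floor = 98.15 / 340 = 0.2887.

μ_min ≈ 0.289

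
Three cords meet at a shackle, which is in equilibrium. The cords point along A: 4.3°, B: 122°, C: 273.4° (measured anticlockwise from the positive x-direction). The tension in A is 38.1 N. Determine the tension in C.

T_C ≈ 70.5 N

Resolve: ΣF_x = 38.1 cos 4.3° + T_B cos 122° + T_C cos 273.4° = 0.
        ΣF_y = 38.1 sin 4.3° + T_B sin 122° + T_C sin 273.4° = 0.
The known terms sum to (37.99, 2.857) N, so -0.5299 T_B + 0.0593 T_C = -37.99 and 0.8480 T_B − 0.9982 T_C = -2.857.
Solving simultaneously: T_B = 79.58 N, T_C = 70.47 N.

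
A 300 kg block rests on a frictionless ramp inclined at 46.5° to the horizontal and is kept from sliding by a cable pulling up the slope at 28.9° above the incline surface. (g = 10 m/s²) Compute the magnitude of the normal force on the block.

Take axes along and perpendicular to the incline. Weight components: W sin 46.5° = 2176 N down-slope, W cos 46.5° = 2065 N into the surface.
Along incline: T cos 28.9° = W sin 46.5° → T = 2486 N.
Perpendicular: N = W cos 46.5° − T sin 28.9° = 863.8 N.

N ≈ 864 N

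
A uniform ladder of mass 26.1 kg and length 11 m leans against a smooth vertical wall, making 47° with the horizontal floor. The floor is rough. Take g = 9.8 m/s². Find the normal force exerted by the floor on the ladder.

ΣF_y = 0: N_floor = 26.1×9.8 = 255.78 N.

N_floor ≈ 256 N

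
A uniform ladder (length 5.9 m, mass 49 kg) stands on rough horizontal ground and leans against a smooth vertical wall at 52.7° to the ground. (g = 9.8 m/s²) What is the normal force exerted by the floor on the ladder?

N_floor ≈ 480 N

ΣF_y = 0: N_floor = 49×9.8 = 480.2 N.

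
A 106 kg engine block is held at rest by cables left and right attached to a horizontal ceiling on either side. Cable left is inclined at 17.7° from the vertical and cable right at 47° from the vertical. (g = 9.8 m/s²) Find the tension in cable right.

Angles from the horizontal: cable left is 90° − 17.7° = 72.3°, cable right is 90° − 47° = 43°.
Weight W = 106 × 9.8 = 1039 N acts straight down.
Horizontal: T_left cos 72.3° = T_right cos 43°  →  T_left = 2.406 T_right.
Vertical: T_left sin 72.3° + T_right sin 43° = 1039.
Substituting the horizontal relation into the vertical equation gives 2.974 T_right = 1039, so T_right = 349.3 N.

T_right ≈ 349 N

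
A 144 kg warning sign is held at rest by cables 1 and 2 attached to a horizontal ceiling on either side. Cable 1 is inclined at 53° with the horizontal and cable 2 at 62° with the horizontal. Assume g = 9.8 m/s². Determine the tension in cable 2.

T_2 ≈ 937 N

Weight W = 144 × 9.8 = 1411 N acts straight down.
Horizontal: T_1 cos 53° = T_2 cos 62°  →  T_1 = 0.7801 T_2.
Vertical: T_1 sin 53° + T_2 sin 62° = 1411.
Substituting the horizontal relation into the vertical equation gives 1.506 T_2 = 1411, so T_2 = 937.1 N.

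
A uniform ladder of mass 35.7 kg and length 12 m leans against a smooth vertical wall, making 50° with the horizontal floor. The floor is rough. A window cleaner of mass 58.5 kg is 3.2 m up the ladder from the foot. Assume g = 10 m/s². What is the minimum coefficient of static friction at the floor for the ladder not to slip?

ΣF_y = 0: N_floor = 35.7×10 + 58.5×10 = 942 N.
Torques about the foot: N_wall · 12 sin 50° = 35.7×10×6 cos 50° + 58.5×10×3.2 cos 50° → N_wall = 280.68 N.
ΣF_x = 0: f_floor = N_wall = 280.68 N.
μ_min = f_floor / N_floor = 280.68 / 942 = 0.298.

μ_min ≈ 0.298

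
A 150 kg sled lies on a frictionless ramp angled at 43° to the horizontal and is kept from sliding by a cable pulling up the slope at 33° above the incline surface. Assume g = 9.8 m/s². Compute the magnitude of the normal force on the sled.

N ≈ 424 N

Take axes along and perpendicular to the incline. Weight components: W sin 43° = 1003 N down-slope, W cos 43° = 1075 N into the surface.
Along incline: T cos 33° = W sin 43° → T = 1195 N.
Perpendicular: N = W cos 43° − T sin 33° = 424 N.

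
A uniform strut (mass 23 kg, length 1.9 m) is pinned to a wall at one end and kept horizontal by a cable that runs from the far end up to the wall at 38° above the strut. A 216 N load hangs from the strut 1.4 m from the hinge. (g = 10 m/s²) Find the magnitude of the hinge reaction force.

Take torques about the hinge: T sin 38° · 1.9 = 23×10×0.95 + 216×1.4 = 520.9 N·m.
So T = 520.9 / (0.6157 × 1.9) = 445.31 N.
ΣF_x = 0: H_x = T cos 38° = 350.91 N.
ΣF_y = 0: H_y = (23×10 + 216) − T sin 38° = 446 − 274.16 = 171.84 N.
|H| = √(H_x² + H_y²) = √((350.91)² + (171.84)²) = 390.72 N.

|H| ≈ 391 N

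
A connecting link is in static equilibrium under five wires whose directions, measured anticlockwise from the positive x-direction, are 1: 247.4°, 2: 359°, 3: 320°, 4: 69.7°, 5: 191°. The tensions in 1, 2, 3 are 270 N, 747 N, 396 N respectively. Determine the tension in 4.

T_4 ≈ 805 N

Resolve: ΣF_x = 270 cos 247.4° + 747 cos 359° + 396 cos 320° + T_4 cos 69.7° + T_5 cos 191° = 0.
        ΣF_y = 270 sin 247.4° + 747 sin 359° + 396 sin 320° + T_4 sin 69.7° + T_5 sin 191° = 0.
The known terms sum to (946.5, -516.8) N, so 0.3469 T_4 − 0.9816 T_5 = -946.5 and 0.9379 T_4 − 0.1908 T_5 = 516.8.
Solving simultaneously: T_4 = 805.1 N, T_5 = 1249 N.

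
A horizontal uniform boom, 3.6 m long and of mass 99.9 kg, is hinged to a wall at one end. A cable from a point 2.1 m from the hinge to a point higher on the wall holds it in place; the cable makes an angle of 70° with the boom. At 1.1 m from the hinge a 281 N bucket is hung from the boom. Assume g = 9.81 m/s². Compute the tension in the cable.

Take torques about the hinge: T sin 70° · 2.1 = 99.9×9.81×1.8 + 281×1.1 = 2073.1 N·m.
So T = 2073.1 / (0.9397 × 2.1) = 1050.6 N.

T ≈ 1050 N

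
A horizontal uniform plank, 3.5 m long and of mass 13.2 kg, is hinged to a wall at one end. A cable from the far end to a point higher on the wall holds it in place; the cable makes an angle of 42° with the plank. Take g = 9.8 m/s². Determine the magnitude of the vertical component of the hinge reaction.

Take torques about the hinge: T sin 42° · 3.5 = 13.2×9.8×1.75 = 226.38 N·m.
So T = 226.38 / (0.6691 × 3.5) = 96.663 N.
ΣF_y = 0: H_y = (13.2×9.8) − T sin 42° = 129.36 − 64.68 = 64.68 N.

|H_y| ≈ 64.7 N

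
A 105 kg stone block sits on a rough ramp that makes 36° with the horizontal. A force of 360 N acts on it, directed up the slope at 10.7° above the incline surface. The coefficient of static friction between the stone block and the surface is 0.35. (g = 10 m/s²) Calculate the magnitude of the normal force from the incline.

N ≈ 783 N

Axes along / perpendicular to the incline. W sin 36° = 617.2 N down-slope; W cos 36° = 849.5 N into the surface.
Perpendicular: N = W cos 36° − P sin 10.7° = 849.5 − 66.84 = 782.6 N.
Along incline: P cos 10.7° + f = W sin 36° (friction acts up-slope) → f = 617.2 − 353.7 = 263.4 N.
|f| = 263.4 N ≤ μN = 273.9 N, so the stone block is indeed static.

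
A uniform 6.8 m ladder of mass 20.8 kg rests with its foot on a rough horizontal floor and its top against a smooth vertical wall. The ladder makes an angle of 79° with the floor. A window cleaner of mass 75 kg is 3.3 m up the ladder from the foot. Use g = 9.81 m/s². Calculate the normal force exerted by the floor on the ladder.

ΣF_y = 0: N_floor = 20.8×9.81 + 75×9.81 = 939.8 N.

N_floor ≈ 940 N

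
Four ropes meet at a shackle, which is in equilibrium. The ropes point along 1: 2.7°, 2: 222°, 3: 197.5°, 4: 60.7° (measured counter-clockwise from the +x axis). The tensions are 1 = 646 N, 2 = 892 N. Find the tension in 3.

T_3 ≈ 383 N

Resolve: ΣF_x = 646 cos 2.7° + 892 cos 222° + T_3 cos 197.5° + T_4 cos 60.7° = 0.
        ΣF_y = 646 sin 2.7° + 892 sin 222° + T_3 sin 197.5° + T_4 sin 60.7° = 0.
The known terms sum to (-17.6, -566.4) N, so -0.9537 T_3 + 0.4894 T_4 = 17.6 and -0.3007 T_3 + 0.8721 T_4 = 566.4.
Solving simultaneously: T_3 = 382.5 N, T_4 = 781.4 N.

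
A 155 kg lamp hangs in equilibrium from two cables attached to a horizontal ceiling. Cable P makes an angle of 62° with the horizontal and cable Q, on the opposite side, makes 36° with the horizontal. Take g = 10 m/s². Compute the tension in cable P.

Weight W = 155 × 10 = 1550 N acts straight down.
Horizontal: T_P cos 62° = T_Q cos 36°  →  T_Q = 0.5803 T_P.
Vertical: T_P sin 62° + T_Q sin 36° = 1550.
Substituting the horizontal relation into the vertical equation gives 1.224 T_P = 1550, so T_P = 1266 N.

T_P ≈ 1270 N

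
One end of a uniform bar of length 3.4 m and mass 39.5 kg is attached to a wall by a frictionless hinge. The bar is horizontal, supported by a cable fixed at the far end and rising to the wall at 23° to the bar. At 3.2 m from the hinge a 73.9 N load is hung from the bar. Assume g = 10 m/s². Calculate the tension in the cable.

Take torques about the hinge: T sin 23° · 3.4 = 39.5×10×1.7 + 73.9×3.2 = 907.98 N·m.
So T = 907.98 / (0.3907 × 3.4) = 683.47 N.

T ≈ 683 N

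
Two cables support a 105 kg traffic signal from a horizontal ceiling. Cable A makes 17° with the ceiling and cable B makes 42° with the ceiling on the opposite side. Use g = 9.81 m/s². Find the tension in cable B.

Weight W = 105 × 9.81 = 1030 N acts straight down.
Horizontal: T_A cos 17° = T_B cos 42°  →  T_A = 0.7771 T_B.
Vertical: T_A sin 17° + T_B sin 42° = 1030.
Substituting the horizontal relation into the vertical equation gives 0.8963 T_B = 1030, so T_B = 1149 N.

T_B ≈ 1150 N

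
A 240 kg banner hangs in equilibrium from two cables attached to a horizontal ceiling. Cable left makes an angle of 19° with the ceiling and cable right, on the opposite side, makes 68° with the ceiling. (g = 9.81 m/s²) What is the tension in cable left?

Weight W = 240 × 9.81 = 2354 N acts straight down.
Horizontal: T_left cos 19° = T_right cos 68°  →  T_right = 2.524 T_left.
Vertical: T_left sin 19° + T_right sin 68° = 2354.
Substituting the horizontal relation into the vertical equation gives 2.666 T_left = 2354, so T_left = 883.2 N.

T_left ≈ 883 N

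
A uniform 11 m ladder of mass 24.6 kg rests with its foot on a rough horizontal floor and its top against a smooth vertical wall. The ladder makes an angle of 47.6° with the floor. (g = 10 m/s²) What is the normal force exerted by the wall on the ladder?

N_wall ≈ 112 N

Torques about the foot: N_wall · 11 sin 47.6° = 24.6×10×5.5 cos 47.6° → N_wall = 112.31 N.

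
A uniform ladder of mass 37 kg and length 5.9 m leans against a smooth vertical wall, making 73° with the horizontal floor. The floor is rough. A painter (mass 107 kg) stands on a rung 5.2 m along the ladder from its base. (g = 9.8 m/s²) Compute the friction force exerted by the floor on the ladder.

Torques about the foot: N_wall · 5.9 sin 73° = 37×9.8×2.95 cos 73° + 107×9.8×5.2 cos 73° → N_wall = 337.98 N.
ΣF_x = 0: f_floor = N_wall = 337.98 N.

f ≈ 338 N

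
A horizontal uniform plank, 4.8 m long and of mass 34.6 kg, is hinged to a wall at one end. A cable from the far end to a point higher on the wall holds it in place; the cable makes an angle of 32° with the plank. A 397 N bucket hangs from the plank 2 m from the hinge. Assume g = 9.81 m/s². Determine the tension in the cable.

T ≈ 632 N

Take torques about the hinge: T sin 32° · 4.8 = 34.6×9.81×2.4 + 397×2 = 1608.6 N·m.
So T = 1608.6 / (0.5299 × 4.8) = 632.42 N.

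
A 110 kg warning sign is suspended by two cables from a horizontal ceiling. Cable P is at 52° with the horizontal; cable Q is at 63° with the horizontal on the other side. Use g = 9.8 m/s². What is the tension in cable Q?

T_Q ≈ 732 N

Weight W = 110 × 9.8 = 1078 N acts straight down.
Horizontal: T_P cos 52° = T_Q cos 63°  →  T_P = 0.7374 T_Q.
Vertical: T_P sin 52° + T_Q sin 63° = 1078.
Substituting the horizontal relation into the vertical equation gives 1.472 T_Q = 1078, so T_Q = 732.3 N.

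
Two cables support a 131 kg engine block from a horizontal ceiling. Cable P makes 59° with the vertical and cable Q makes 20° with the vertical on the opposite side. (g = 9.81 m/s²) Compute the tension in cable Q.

T_Q ≈ 1120 N

Angles from the horizontal: cable P is 90° − 59° = 31°, cable Q is 90° − 20° = 70°.
Weight W = 131 × 9.81 = 1285 N acts straight down.
Horizontal: T_P cos 31° = T_Q cos 70°  →  T_P = 0.399 T_Q.
Vertical: T_P sin 31° + T_Q sin 70° = 1285.
Substituting the horizontal relation into the vertical equation gives 1.145 T_Q = 1285, so T_Q = 1122 N.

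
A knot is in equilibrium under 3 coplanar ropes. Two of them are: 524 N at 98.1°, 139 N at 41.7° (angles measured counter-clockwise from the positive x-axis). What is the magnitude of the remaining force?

Sum the known components: ΣF_x = 29.95 N, ΣF_y = 611.2 N.
For equilibrium the remaining force must supply (−ΣF_x, −ΣF_y) = (-29.95, -611.2) N.
Magnitude = √((-29.95)² + (-611.2)²) = 612 N; direction = atan2(-611.2, -29.95) = 267.2°.

F ≈ 612 N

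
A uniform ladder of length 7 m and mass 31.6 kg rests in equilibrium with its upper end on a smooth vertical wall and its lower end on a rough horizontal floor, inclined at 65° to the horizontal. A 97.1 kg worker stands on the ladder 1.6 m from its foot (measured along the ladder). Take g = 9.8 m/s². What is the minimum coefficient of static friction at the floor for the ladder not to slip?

μ_min ≈ 0.138

ΣF_y = 0: N_floor = 31.6×9.8 + 97.1×9.8 = 1261.3 N.
Torques about the foot: N_wall · 7 sin 65° = 31.6×9.8×3.5 cos 65° + 97.1×9.8×1.6 cos 65° → N_wall = 173.63 N.
ΣF_x = 0: f_floor = N_wall = 173.63 N.
μ_min = f_floor / N_floor = 173.63 / 1261.3 = 0.1377.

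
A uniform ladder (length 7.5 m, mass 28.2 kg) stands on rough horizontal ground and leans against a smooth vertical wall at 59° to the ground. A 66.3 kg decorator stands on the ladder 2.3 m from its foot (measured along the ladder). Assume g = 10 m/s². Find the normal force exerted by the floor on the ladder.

N_floor ≈ 945 N

ΣF_y = 0: N_floor = 28.2×10 + 66.3×10 = 945 N.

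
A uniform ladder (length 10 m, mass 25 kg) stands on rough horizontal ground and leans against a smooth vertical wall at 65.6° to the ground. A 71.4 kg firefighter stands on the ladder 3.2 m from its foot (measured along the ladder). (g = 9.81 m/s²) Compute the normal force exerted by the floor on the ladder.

N_floor ≈ 946 N

ΣF_y = 0: N_floor = 25×9.81 + 71.4×9.81 = 945.68 N.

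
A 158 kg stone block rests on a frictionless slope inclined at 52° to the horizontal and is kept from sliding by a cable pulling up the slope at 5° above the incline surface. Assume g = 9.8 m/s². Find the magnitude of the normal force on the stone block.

Take axes along and perpendicular to the incline. Weight components: W sin 52° = 1220 N down-slope, W cos 52° = 953.3 N into the surface.
Along incline: T cos 5° = W sin 52° → T = 1225 N.
Perpendicular: N = W cos 52° − T sin 5° = 846.5 N.

N ≈ 847 N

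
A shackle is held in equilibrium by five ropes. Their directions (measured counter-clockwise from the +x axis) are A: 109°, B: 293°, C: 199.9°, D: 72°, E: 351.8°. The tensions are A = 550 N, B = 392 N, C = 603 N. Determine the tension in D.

T_D ≈ 132 N

Resolve: ΣF_x = 550 cos 109° + 392 cos 293° + 603 cos 199.9° + T_D cos 72° + T_E cos 351.8° = 0.
        ΣF_y = 550 sin 109° + 392 sin 293° + 603 sin 199.9° + T_D sin 72° + T_E sin 351.8° = 0.
The known terms sum to (-592.9, -46.05) N, so 0.3090 T_D + 0.9898 T_E = 592.9 and 0.9511 T_D − 0.1426 T_E = 46.05.
Solving simultaneously: T_D = 132.1 N, T_E = 557.8 N.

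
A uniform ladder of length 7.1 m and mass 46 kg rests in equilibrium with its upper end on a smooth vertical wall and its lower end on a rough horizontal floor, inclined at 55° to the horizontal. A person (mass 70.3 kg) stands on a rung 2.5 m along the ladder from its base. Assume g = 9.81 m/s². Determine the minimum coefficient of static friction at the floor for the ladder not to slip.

μ_min ≈ 0.288

ΣF_y = 0: N_floor = 46×9.81 + 70.3×9.81 = 1140.9 N.
Torques about the foot: N_wall · 7.1 sin 55° = 46×9.81×3.55 cos 55° + 70.3×9.81×2.5 cos 55° → N_wall = 328.02 N.
ΣF_x = 0: f_floor = N_wall = 328.02 N.
μ_min = f_floor / N_floor = 328.02 / 1140.9 = 0.2875.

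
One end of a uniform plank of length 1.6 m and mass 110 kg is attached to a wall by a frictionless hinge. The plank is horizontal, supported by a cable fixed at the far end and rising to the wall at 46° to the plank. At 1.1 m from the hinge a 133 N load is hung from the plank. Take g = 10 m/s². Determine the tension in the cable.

T ≈ 892 N

Take torques about the hinge: T sin 46° · 1.6 = 110×10×0.8 + 133×1.1 = 1026.3 N·m.
So T = 1026.3 / (0.7193 × 1.6) = 891.7 N.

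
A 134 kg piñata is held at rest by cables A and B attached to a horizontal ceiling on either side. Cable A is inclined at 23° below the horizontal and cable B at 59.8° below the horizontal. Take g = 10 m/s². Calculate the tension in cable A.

T_A ≈ 679 N

Weight W = 134 × 10 = 1340 N acts straight down.
Horizontal: T_A cos 23° = T_B cos 59.8°  →  T_B = 1.83 T_A.
Vertical: T_A sin 23° + T_B sin 59.8° = 1340.
Substituting the horizontal relation into the vertical equation gives 1.972 T_A = 1340, so T_A = 679.4 N.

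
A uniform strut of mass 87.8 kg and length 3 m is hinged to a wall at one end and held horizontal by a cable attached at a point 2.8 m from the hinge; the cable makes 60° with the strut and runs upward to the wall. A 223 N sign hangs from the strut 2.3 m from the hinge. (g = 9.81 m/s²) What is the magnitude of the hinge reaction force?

|H| ≈ 576 N

Take torques about the hinge: T sin 60° · 2.8 = 87.8×9.81×1.5 + 223×2.3 = 1804.9 N·m.
So T = 1804.9 / (0.8660 × 2.8) = 744.32 N.
ΣF_x = 0: H_x = T cos 60° = 372.16 N.
ΣF_y = 0: H_y = (87.8×9.81 + 223) − T sin 60° = 1084.3 − 644.6 = 439.72 N.
|H| = √(H_x² + H_y²) = √((372.16)² + (439.72)²) = 576.07 N.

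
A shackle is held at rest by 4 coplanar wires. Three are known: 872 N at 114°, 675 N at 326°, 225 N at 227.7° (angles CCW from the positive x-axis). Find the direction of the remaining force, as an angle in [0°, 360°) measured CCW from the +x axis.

θ ≈ 258°

Sum the known components: ΣF_x = 53.5 N, ΣF_y = 252.7 N.
For equilibrium the remaining force must supply (−ΣF_x, −ΣF_y) = (-53.5, -252.7) N.
Magnitude = √((-53.5)² + (-252.7)²) = 258.3 N; direction = atan2(-252.7, -53.5) = 258.0°.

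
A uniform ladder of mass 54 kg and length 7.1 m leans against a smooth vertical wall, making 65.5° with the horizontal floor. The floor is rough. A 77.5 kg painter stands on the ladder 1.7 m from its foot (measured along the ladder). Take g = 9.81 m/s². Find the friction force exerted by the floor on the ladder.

f ≈ 204 N

Torques about the foot: N_wall · 7.1 sin 65.5° = 54×9.81×3.55 cos 65.5° + 77.5×9.81×1.7 cos 65.5° → N_wall = 203.67 N.
ΣF_x = 0: f_floor = N_wall = 203.67 N.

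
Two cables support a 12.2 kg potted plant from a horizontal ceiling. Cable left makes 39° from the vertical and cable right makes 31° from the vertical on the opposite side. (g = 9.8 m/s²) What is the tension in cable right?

Angles from the horizontal: cable left is 90° − 39° = 51°, cable right is 90° − 31° = 59°.
Weight W = 12.2 × 9.8 = 119.6 N acts straight down.
Horizontal: T_left cos 51° = T_right cos 59°  →  T_left = 0.8184 T_right.
Vertical: T_left sin 51° + T_right sin 59° = 119.6.
Substituting the horizontal relation into the vertical equation gives 1.493 T_right = 119.6, so T_right = 80.07 N.

T_right ≈ 80.1 N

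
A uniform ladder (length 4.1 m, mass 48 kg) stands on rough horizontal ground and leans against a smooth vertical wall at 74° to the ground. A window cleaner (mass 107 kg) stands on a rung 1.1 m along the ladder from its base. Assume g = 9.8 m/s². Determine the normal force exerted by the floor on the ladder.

N_floor ≈ 1520 N

ΣF_y = 0: N_floor = 48×9.8 + 107×9.8 = 1519 N.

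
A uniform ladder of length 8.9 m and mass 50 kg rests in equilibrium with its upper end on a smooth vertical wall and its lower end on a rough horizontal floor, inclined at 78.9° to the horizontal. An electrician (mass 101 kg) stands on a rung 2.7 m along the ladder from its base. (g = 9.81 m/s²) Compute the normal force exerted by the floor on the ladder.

N_floor ≈ 1480 N

ΣF_y = 0: N_floor = 50×9.81 + 101×9.81 = 1481.3 N.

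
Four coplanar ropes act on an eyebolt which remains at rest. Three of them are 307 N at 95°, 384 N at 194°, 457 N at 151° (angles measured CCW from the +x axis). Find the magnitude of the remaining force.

F ≈ 910 N

Sum the known components: ΣF_x = -799.1 N, ΣF_y = 434.5 N.
For equilibrium the remaining force must supply (−ΣF_x, −ΣF_y) = (799.1, -434.5) N.
Magnitude = √((799.1)² + (-434.5)²) = 909.5 N; direction = atan2(-434.5, 799.1) = 331.5°.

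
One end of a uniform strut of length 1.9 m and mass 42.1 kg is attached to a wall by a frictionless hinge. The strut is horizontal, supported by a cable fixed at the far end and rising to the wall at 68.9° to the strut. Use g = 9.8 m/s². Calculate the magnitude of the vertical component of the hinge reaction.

Take torques about the hinge: T sin 68.9° · 1.9 = 42.1×9.8×0.95 = 391.95 N·m.
So T = 391.95 / (0.9330 × 1.9) = 221.11 N.
ΣF_y = 0: H_y = (42.1×9.8) − T sin 68.9° = 412.58 − 206.29 = 206.29 N.

|H_y| ≈ 206 N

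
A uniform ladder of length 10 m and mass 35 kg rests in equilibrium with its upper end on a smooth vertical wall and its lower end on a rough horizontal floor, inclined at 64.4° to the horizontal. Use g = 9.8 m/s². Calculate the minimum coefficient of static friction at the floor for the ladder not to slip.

μ_min ≈ 0.240

ΣF_y = 0: N_floor = 35×9.8 = 343 N.
Torques about the foot: N_wall · 10 sin 64.4° = 35×9.8×5 cos 64.4° → N_wall = 82.169 N.
ΣF_x = 0: f_floor = N_wall = 82.169 N.
μ_min = f_floor / N_floor = 82.169 / 343 = 0.2396.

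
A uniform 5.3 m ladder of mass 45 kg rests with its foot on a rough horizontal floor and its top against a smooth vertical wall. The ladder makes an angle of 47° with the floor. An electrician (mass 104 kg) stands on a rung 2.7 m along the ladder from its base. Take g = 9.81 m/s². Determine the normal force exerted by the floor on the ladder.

ΣF_y = 0: N_floor = 45×9.81 + 104×9.81 = 1461.7 N.

N_floor ≈ 1460 N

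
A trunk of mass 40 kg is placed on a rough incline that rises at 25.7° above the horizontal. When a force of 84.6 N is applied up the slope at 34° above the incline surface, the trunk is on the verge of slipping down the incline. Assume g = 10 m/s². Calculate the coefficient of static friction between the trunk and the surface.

On the verge of sliding down the incline, friction is at its maximum μN and acts up the slope.
Perpendicular to incline: N = W cos 25.7° − P sin 34° = 360.4 − 47.31 = 313.1 N.
Along incline: P cos 34° + μN = W sin 25.7° → μ = (W sin 25.7° − P cos 34°) / N = 0.33.

μ ≈ 0.330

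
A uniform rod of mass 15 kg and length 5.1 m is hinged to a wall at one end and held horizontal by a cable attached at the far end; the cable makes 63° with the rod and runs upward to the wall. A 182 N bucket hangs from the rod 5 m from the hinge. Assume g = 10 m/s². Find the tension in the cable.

T ≈ 284 N

Take torques about the hinge: T sin 63° · 5.1 = 15×10×2.55 + 182×5 = 1292.5 N·m.
So T = 1292.5 / (0.8910 × 5.1) = 284.43 N.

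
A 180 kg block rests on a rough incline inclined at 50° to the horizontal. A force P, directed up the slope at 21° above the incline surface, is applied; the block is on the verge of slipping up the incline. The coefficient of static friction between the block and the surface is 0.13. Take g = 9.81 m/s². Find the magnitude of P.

P ≈ 1530 N

On the verge of sliding up the incline, friction equals μN and acts down the slope.
Perpendicular: N + P sin 21° = W cos 50° = 1135 N.
Along incline: P cos 21° = W sin 50° + μN  with W sin 50° = 1353 N.
Solving the pair for P and N: P = 1531 N, N = 586.5 N (and f = μN = 76.25 N).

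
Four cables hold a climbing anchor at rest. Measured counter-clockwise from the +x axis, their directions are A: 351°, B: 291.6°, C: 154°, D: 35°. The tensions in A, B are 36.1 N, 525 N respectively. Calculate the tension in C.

Resolve: ΣF_x = 36.1 cos 351° + 525 cos 291.6° + T_C cos 154° + T_D cos 35° = 0.
        ΣF_y = 36.1 sin 351° + 525 sin 291.6° + T_C sin 154° + T_D sin 35° = 0.
The known terms sum to (228.9, -493.8) N, so -0.8988 T_C + 0.8192 T_D = -228.9 and 0.4384 T_C + 0.5736 T_D = 493.8.
Solving simultaneously: T_C = 612.6 N, T_D = 392.7 N.

T_C ≈ 613 N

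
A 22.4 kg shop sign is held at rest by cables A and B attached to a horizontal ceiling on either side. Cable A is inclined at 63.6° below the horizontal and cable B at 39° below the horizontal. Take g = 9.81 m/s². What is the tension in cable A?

Weight W = 22.4 × 9.81 = 219.7 N acts straight down.
Horizontal: T_A cos 63.6° = T_B cos 39°  →  T_B = 0.5721 T_A.
Vertical: T_A sin 63.6° + T_B sin 39° = 219.7.
Substituting the horizontal relation into the vertical equation gives 1.256 T_A = 219.7, so T_A = 175 N.

T_A ≈ 175 N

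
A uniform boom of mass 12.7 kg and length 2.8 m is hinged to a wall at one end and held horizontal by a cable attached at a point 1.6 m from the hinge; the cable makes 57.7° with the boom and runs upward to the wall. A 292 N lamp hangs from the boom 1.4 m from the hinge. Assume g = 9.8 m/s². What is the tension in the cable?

Take torques about the hinge: T sin 57.7° · 1.6 = 12.7×9.8×1.4 + 292×1.4 = 583.04 N·m.
So T = 583.04 / (0.8453 × 1.6) = 431.11 N.

T ≈ 431 N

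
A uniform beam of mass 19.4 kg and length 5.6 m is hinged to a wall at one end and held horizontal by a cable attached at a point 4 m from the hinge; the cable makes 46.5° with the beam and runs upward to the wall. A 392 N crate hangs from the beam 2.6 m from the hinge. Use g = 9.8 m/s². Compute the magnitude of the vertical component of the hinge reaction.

Take torques about the hinge: T sin 46.5° · 4 = 19.4×9.8×2.8 + 392×2.6 = 1551.5 N·m.
So T = 1551.5 / (0.7254 × 4) = 534.74 N.
ΣF_y = 0: H_y = (19.4×9.8 + 392) − T sin 46.5° = 582.12 − 387.88 = 194.24 N.

|H_y| ≈ 194 N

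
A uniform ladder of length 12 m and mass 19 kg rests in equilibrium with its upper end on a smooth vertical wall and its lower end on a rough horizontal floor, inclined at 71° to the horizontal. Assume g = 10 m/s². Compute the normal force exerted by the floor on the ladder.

N_floor ≈ 190 N

ΣF_y = 0: N_floor = 19×10 = 190 N.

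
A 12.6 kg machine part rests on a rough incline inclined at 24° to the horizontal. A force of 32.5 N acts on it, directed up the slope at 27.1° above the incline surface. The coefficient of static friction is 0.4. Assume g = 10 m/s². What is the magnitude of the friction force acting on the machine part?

Axes along / perpendicular to the incline. W sin 24° = 51.25 N down-slope; W cos 24° = 115.1 N into the surface.
Perpendicular: N = W cos 24° − P sin 27.1° = 115.1 − 14.81 = 100.3 N.
Along incline: P cos 27.1° + f = W sin 24° (friction acts up-slope) → f = 51.25 − 28.93 = 22.32 N.
|f| = 22.32 N ≤ μN = 40.12 N, so the machine part is indeed static.

f ≈ 22.3 N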